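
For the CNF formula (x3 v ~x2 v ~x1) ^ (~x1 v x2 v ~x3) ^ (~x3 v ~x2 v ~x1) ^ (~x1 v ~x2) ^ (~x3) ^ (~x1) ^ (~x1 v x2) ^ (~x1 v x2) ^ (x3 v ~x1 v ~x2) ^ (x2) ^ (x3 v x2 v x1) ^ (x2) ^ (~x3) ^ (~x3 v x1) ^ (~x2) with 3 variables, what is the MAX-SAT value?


Enumerate all 8 truth assignments.
For each, count how many of the 15 clauses are satisfied.
The formula is not fully satisfiable, so the maximum is below 15.
Maximum simultaneously satisfiable clauses = 14.

14


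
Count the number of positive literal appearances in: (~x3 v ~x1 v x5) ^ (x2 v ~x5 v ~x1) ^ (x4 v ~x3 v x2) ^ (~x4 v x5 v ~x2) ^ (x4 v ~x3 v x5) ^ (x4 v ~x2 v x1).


Scan each clause for unnegated literals.
Clause 1: 1 positive; Clause 2: 1 positive; Clause 3: 2 positive; Clause 4: 1 positive; Clause 5: 2 positive; Clause 6: 2 positive.
Total positive literal occurrences = 9.

9


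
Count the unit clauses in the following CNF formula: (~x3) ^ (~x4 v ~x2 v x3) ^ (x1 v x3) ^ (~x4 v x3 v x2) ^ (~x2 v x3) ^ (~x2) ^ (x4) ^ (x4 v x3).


A unit clause contains exactly one literal.
Unit clauses found: (~x3), (~x2), (x4).
Count = 3.

3


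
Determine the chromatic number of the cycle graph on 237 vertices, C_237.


An odd cycle cannot be 2-colored: alternating two colors around the cycle returns to the start with a conflict.
Since 237 is odd, three colors are required (and three suffice).
Chromatic number = 3.

3


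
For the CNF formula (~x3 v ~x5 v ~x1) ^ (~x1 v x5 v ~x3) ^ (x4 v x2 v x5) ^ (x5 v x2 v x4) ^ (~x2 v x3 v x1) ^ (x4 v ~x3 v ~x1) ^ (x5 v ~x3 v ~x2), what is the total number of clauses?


Each group enclosed in parentheses joined by ^ is one clause.
Counting the conjuncts: 7 clauses.

7


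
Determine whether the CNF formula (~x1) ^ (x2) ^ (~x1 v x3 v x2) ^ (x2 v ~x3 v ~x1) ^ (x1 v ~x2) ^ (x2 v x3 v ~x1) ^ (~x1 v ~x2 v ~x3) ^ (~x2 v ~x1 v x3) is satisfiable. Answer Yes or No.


Check all 8 possible truth assignments.
Number of satisfying assignments found: 0.
The formula is unsatisfiable.

No


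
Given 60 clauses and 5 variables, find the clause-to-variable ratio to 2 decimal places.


Clause-to-variable ratio = clauses / variables.
60 / 5 = 12.0.

12.0


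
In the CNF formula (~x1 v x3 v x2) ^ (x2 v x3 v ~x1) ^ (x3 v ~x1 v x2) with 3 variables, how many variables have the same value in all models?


Find all satisfying assignments: 7 model(s).
Check which variables have the same value in every model.
No variable is fixed across all models.
Backbone size = 0.

0


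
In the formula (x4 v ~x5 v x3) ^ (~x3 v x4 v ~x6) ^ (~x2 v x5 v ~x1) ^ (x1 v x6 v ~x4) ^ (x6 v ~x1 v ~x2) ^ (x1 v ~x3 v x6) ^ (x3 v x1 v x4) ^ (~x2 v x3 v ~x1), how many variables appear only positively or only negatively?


A pure literal appears in only one polarity across all clauses.
Pure literals: x2 (negative only).
Count = 1.

1


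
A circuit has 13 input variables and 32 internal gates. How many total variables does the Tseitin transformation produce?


The Tseitin transformation introduces one auxiliary variable per gate.
Total variables = inputs + gates = 13 + 32 = 45.

45


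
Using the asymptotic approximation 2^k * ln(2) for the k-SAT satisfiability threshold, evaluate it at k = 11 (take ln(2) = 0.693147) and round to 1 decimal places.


Using the asymptotic formula: threshold ~ 2^k * ln(2).
2^11 = 2048.
2048 * 0.693147 = 1419.6.

1419.6


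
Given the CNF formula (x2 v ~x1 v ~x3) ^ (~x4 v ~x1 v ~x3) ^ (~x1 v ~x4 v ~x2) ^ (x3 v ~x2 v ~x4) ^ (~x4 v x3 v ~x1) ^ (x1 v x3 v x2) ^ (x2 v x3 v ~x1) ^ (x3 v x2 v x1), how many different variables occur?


Identify each distinct variable in the formula.
Variables found: x1, x2, x3, x4.
Total distinct variables = 4.

4


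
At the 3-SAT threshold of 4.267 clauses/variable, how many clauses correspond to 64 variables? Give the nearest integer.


The 3-SAT phase transition occurs at approximately 4.267 clauses per variable.
m = 4.267 * 64 = 273.088.
Rounded to nearest integer: 273.

273


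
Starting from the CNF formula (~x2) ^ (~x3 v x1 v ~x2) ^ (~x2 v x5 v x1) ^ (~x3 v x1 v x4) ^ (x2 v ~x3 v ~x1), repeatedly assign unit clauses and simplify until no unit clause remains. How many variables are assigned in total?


Unit propagation repeatedly assigns the literal in any unit clause, then simplifies.
Assignments in order: x2 = F.
No further unit clauses remain.
Total variables assigned = 1.

1


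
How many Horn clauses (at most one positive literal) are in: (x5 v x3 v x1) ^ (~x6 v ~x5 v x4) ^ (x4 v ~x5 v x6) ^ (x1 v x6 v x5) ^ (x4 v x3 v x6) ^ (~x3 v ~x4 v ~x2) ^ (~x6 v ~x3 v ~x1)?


A Horn clause has at most one positive literal.
Clause 1: 3 positive lit(s) -> not Horn
Clause 2: 1 positive lit(s) -> Horn
Clause 3: 2 positive lit(s) -> not Horn
Clause 4: 3 positive lit(s) -> not Horn
Clause 5: 3 positive lit(s) -> not Horn
Clause 6: 0 positive lit(s) -> Horn
Clause 7: 0 positive lit(s) -> Horn
Total Horn clauses = 3.

3


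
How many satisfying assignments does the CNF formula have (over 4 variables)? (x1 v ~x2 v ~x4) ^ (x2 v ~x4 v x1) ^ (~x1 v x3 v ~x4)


Enumerate all 16 truth assignments over 4 variables.
Test each against every clause.
Satisfying assignments found: 10.

10


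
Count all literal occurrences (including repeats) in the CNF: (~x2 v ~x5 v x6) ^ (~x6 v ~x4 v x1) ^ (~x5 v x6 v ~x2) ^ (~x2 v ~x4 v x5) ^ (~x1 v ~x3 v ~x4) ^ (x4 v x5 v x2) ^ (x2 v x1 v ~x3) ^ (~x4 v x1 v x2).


Clause lengths: 3, 3, 3, 3, 3, 3, 3, 3.
Sum = 3 + 3 + 3 + 3 + 3 + 3 + 3 + 3 = 24.

24


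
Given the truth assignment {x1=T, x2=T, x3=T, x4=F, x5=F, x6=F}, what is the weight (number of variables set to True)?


The weight is the number of variables assigned True.
True variables: x1, x2, x3.
Weight = 3.

3


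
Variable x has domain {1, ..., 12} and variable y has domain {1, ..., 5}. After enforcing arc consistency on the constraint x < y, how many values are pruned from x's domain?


For the constraint x < y, x needs a supporting value in y's domain.
x can be at most 4 (one less than y's maximum).
Valid x values from domain: 4 out of 12.
Pruned = 12 - 4 = 8.

8


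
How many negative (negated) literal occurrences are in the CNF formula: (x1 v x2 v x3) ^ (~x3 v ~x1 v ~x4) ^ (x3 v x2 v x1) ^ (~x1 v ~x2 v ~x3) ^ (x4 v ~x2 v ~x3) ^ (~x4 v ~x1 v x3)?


Scan each clause for negated literals.
Clause 1: 0 negative; Clause 2: 3 negative; Clause 3: 0 negative; Clause 4: 3 negative; Clause 5: 2 negative; Clause 6: 2 negative.
Total negative literal occurrences = 10.

10


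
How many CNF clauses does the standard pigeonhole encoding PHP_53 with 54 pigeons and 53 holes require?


The PHP encoding has two parts:
1) At-least-one-hole clauses: 54 (one per pigeon, each with 53 literals).
2) At-most-one-pigeon-per-hole clauses: 53 holes * C(54,2) = 53 * 1431 = 75843.
Total clauses = 54 + 75843 = 75897.

75897


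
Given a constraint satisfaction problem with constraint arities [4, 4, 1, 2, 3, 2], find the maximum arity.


The arities are: 4, 4, 1, 2, 3, 2.
Scan for the maximum value.
Maximum arity = 4.

4


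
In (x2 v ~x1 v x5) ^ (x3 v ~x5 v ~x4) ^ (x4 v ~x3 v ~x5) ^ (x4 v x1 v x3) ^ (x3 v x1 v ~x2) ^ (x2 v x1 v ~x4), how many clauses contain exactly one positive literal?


A definite clause has exactly one positive literal.
Clause 1: 2 positive -> not definite
Clause 2: 1 positive -> definite
Clause 3: 1 positive -> definite
Clause 4: 3 positive -> not definite
Clause 5: 2 positive -> not definite
Clause 6: 2 positive -> not definite
Definite clause count = 2.

2


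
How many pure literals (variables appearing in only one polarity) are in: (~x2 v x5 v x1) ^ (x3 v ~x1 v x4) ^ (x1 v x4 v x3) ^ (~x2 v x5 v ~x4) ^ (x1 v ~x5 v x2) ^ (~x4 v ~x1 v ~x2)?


A pure literal appears in only one polarity across all clauses.
Pure literals: x3 (positive only).
Count = 1.

1


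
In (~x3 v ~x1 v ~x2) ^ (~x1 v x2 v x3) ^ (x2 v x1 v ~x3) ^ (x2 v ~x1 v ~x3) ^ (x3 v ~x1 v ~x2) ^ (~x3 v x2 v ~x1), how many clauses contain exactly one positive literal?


A definite clause has exactly one positive literal.
Clause 1: 0 positive -> not definite
Clause 2: 2 positive -> not definite
Clause 3: 2 positive -> not definite
Clause 4: 1 positive -> definite
Clause 5: 1 positive -> definite
Clause 6: 1 positive -> definite
Definite clause count = 3.

3


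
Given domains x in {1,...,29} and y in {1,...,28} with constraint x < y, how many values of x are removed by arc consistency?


For the constraint x < y, x needs a supporting value in y's domain.
x can be at most 27 (one less than y's maximum).
Valid x values from domain: 27 out of 29.
Pruned = 29 - 27 = 2.

2


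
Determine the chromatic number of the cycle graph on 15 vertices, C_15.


An odd cycle cannot be 2-colored: alternating two colors around the cycle returns to the start with a conflict.
Since 15 is odd, three colors are required (and three suffice).
Chromatic number = 3.

3


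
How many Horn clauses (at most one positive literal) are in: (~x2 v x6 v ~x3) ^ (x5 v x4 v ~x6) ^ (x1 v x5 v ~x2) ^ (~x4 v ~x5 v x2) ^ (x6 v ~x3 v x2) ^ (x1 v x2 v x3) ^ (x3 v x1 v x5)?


A Horn clause has at most one positive literal.
Clause 1: 1 positive lit(s) -> Horn
Clause 2: 2 positive lit(s) -> not Horn
Clause 3: 2 positive lit(s) -> not Horn
Clause 4: 1 positive lit(s) -> Horn
Clause 5: 2 positive lit(s) -> not Horn
Clause 6: 3 positive lit(s) -> not Horn
Clause 7: 3 positive lit(s) -> not Horn
Total Horn clauses = 2.

2


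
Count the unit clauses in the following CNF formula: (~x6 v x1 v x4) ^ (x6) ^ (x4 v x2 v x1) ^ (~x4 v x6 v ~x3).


A unit clause contains exactly one literal.
Unit clauses found: (x6).
Count = 1.

1


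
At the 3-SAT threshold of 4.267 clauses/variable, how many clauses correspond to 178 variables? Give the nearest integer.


The 3-SAT phase transition occurs at approximately 4.267 clauses per variable.
m = 4.267 * 178 = 759.526.
Rounded to nearest integer: 760.

760


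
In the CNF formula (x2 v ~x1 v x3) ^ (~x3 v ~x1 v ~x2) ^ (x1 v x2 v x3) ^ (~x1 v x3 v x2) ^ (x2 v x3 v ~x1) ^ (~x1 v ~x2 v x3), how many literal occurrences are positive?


Scan each clause for unnegated literals.
Clause 1: 2 positive; Clause 2: 0 positive; Clause 3: 3 positive; Clause 4: 2 positive; Clause 5: 2 positive; Clause 6: 1 positive.
Total positive literal occurrences = 10.

10


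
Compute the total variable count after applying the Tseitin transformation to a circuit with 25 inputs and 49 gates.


The Tseitin transformation introduces one auxiliary variable per gate.
Total variables = inputs + gates = 25 + 49 = 74.

74


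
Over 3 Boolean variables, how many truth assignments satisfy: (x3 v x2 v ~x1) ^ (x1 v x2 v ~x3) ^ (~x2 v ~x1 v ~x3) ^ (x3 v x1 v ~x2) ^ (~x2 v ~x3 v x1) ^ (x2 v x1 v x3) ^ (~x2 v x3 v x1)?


Enumerate all 8 truth assignments over 3 variables.
Test each against every clause.
Satisfying assignments found: 2.

2


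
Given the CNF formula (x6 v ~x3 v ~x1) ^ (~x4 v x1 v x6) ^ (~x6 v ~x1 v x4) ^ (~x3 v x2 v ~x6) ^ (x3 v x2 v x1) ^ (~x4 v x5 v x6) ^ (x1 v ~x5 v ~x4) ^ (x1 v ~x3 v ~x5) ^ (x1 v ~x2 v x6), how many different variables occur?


Identify each distinct variable in the formula.
Variables found: x1, x2, x3, x4, x5, x6.
Total distinct variables = 6.

6


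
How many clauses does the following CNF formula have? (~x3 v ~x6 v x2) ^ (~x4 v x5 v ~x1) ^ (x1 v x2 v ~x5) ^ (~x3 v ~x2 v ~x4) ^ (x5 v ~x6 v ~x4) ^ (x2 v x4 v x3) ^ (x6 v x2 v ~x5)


Each group enclosed in parentheses joined by ^ is one clause.
Counting the conjuncts: 7 clauses.

7


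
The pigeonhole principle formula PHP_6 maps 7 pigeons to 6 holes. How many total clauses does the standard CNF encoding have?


The PHP encoding has two parts:
1) At-least-one-hole clauses: 7 (one per pigeon, each with 6 literals).
2) At-most-one-pigeon-per-hole clauses: 6 holes * C(7,2) = 6 * 21 = 126.
Total clauses = 7 + 126 = 133.

133


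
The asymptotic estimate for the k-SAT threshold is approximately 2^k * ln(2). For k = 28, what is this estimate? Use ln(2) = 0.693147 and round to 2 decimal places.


Using the asymptotic formula: threshold ~ 2^k * ln(2).
2^28 = 268435456.
268435456 * 0.693147 = 186065231.02.

186065231.02


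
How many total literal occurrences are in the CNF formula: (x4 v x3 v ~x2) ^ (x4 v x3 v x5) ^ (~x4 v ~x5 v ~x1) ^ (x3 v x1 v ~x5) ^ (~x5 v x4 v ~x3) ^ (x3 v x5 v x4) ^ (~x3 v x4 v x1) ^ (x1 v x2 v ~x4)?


Clause lengths: 3, 3, 3, 3, 3, 3, 3, 3.
Sum = 3 + 3 + 3 + 3 + 3 + 3 + 3 + 3 = 24.

24


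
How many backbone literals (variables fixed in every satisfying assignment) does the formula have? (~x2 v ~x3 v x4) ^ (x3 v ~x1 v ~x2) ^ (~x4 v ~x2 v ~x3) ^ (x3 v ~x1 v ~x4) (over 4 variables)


Find all satisfying assignments: 9 model(s).
Check which variables have the same value in every model.
No variable is fixed across all models.
Backbone size = 0.

0


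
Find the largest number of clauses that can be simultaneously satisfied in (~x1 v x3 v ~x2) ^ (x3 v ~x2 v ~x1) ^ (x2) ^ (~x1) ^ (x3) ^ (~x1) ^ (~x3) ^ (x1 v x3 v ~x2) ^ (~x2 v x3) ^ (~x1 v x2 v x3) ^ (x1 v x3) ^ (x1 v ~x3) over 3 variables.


Enumerate all 8 truth assignments.
For each, count how many of the 12 clauses are satisfied.
The formula is not fully satisfiable, so the maximum is below 12.
Maximum simultaneously satisfiable clauses = 10.

10


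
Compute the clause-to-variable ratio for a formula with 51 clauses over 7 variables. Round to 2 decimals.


Clause-to-variable ratio = clauses / variables.
51 / 7 = 7.29.

7.29


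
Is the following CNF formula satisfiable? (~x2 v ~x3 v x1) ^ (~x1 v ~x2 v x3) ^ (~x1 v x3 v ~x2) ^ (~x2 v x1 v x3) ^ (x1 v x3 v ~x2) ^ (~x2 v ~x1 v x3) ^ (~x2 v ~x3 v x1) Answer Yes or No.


Check all 8 possible truth assignments.
Number of satisfying assignments found: 5.
The formula is satisfiable.

Yes


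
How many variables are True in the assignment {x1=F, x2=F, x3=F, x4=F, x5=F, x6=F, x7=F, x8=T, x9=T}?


The weight is the number of variables assigned True.
True variables: x8, x9.
Weight = 2.

2


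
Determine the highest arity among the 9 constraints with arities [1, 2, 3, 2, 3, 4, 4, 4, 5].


The arities are: 1, 2, 3, 2, 3, 4, 4, 4, 5.
Scan for the maximum value.
Maximum arity = 5.

5


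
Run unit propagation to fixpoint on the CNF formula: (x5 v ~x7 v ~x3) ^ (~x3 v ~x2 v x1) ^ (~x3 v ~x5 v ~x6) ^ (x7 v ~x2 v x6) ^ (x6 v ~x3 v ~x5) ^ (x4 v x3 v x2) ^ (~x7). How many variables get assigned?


Unit propagation repeatedly assigns the literal in any unit clause, then simplifies.
Assignments in order: x7 = F.
No further unit clauses remain.
Total variables assigned = 1.

1


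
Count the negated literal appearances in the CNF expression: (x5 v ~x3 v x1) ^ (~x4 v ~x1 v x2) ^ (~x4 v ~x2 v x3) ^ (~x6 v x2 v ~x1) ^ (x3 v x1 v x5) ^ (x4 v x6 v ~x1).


Scan each clause for negated literals.
Clause 1: 1 negative; Clause 2: 2 negative; Clause 3: 2 negative; Clause 4: 2 negative; Clause 5: 0 negative; Clause 6: 1 negative.
Total negative literal occurrences = 8.

8


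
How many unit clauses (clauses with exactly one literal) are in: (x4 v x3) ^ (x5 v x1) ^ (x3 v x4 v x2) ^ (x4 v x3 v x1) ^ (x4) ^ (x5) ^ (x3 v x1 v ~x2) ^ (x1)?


A unit clause contains exactly one literal.
Unit clauses found: (x4), (x5), (x1).
Count = 3.

3


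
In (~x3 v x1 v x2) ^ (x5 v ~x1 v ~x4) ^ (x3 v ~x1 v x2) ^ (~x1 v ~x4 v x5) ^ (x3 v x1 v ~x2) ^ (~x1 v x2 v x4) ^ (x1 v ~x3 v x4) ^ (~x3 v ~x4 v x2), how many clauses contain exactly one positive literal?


A definite clause has exactly one positive literal.
Clause 1: 2 positive -> not definite
Clause 2: 1 positive -> definite
Clause 3: 2 positive -> not definite
Clause 4: 1 positive -> definite
Clause 5: 2 positive -> not definite
Clause 6: 2 positive -> not definite
Clause 7: 2 positive -> not definite
Clause 8: 1 positive -> definite
Definite clause count = 3.

3


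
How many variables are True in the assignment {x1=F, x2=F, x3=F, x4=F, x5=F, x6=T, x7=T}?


The weight is the number of variables assigned True.
True variables: x6, x7.
Weight = 2.

2


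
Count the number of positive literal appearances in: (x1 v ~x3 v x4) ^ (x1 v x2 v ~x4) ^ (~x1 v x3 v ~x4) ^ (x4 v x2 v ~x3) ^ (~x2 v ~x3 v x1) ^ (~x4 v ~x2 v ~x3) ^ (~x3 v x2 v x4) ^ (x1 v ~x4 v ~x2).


Scan each clause for unnegated literals.
Clause 1: 2 positive; Clause 2: 2 positive; Clause 3: 1 positive; Clause 4: 2 positive; Clause 5: 1 positive; Clause 6: 0 positive; Clause 7: 2 positive; Clause 8: 1 positive.
Total positive literal occurrences = 11.

11


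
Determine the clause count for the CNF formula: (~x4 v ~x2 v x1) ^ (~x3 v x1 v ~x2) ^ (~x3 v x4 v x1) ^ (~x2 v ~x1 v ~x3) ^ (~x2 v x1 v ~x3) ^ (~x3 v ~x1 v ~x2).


Each group enclosed in parentheses joined by ^ is one clause.
Counting the conjuncts: 6 clauses.

6


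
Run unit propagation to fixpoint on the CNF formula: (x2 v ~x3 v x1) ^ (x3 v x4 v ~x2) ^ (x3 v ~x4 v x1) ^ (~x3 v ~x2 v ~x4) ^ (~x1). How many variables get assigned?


Unit propagation repeatedly assigns the literal in any unit clause, then simplifies.
Assignments in order: x1 = F.
No further unit clauses remain.
Total variables assigned = 1.

1


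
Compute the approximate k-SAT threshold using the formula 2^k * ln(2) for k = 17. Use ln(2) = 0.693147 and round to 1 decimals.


Using the asymptotic formula: threshold ~ 2^k * ln(2).
2^17 = 131072.
131072 * 0.693147 = 90852.2.

90852.2


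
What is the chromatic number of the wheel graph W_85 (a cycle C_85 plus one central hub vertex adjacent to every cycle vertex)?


W_85 consists of the cycle C_85 together with a hub vertex adjacent to every cycle vertex.
The cycle C_85 needs 3 colors (odd cycle -> 3).
The hub is adjacent to every cycle vertex, so it must receive a new color distinct from all of them.
Chromatic number = 3 + 1 = 4.

4


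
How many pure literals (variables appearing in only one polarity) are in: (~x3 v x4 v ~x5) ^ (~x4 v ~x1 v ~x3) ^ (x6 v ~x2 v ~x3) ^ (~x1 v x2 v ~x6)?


A pure literal appears in only one polarity across all clauses.
Pure literals: x1 (negative only), x3 (negative only), x5 (negative only).
Count = 3.

3


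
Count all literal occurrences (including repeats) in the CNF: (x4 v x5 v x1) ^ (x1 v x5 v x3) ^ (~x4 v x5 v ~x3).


Clause lengths: 3, 3, 3.
Sum = 3 + 3 + 3 = 9.

9


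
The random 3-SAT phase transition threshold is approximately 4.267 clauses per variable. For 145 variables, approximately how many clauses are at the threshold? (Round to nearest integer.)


The 3-SAT phase transition occurs at approximately 4.267 clauses per variable.
m = 4.267 * 145 = 618.715.
Rounded to nearest integer: 619.

619


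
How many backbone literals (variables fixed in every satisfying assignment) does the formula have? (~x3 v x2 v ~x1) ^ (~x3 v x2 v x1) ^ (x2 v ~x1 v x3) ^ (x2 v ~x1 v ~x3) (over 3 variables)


Find all satisfying assignments: 5 model(s).
Check which variables have the same value in every model.
No variable is fixed across all models.
Backbone size = 0.

0


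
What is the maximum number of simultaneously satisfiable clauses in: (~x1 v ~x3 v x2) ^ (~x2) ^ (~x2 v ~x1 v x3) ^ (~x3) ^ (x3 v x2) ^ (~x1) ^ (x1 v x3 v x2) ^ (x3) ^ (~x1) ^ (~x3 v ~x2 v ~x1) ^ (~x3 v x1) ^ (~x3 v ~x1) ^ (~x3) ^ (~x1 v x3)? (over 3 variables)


Enumerate all 8 truth assignments.
For each, count how many of the 14 clauses are satisfied.
The formula is not fully satisfiable, so the maximum is below 14.
Maximum simultaneously satisfiable clauses = 12.

12


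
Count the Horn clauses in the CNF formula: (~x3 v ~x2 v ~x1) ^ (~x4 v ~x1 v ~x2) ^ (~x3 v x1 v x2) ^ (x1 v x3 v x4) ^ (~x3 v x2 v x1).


A Horn clause has at most one positive literal.
Clause 1: 0 positive lit(s) -> Horn
Clause 2: 0 positive lit(s) -> Horn
Clause 3: 2 positive lit(s) -> not Horn
Clause 4: 3 positive lit(s) -> not Horn
Clause 5: 2 positive lit(s) -> not Horn
Total Horn clauses = 2.

2


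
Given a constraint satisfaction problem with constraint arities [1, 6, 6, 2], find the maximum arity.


The arities are: 1, 6, 6, 2.
Scan for the maximum value.
Maximum arity = 6.

6


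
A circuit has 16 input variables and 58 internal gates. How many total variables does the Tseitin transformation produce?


The Tseitin transformation introduces one auxiliary variable per gate.
Total variables = inputs + gates = 16 + 58 = 74.

74


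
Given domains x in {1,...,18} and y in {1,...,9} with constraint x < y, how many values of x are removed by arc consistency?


For the constraint x < y, x needs a supporting value in y's domain.
x can be at most 8 (one less than y's maximum).
Valid x values from domain: 8 out of 18.
Pruned = 18 - 8 = 10.

10


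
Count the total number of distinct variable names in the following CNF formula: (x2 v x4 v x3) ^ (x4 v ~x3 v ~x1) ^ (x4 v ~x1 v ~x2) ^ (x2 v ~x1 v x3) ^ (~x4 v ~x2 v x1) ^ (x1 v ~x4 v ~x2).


Identify each distinct variable in the formula.
Variables found: x1, x2, x3, x4.
Total distinct variables = 4.

4


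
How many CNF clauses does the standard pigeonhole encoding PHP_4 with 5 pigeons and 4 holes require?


The PHP encoding has two parts:
1) At-least-one-hole clauses: 5 (one per pigeon, each with 4 literals).
2) At-most-one-pigeon-per-hole clauses: 4 holes * C(5,2) = 4 * 10 = 40.
Total clauses = 5 + 40 = 45.

45


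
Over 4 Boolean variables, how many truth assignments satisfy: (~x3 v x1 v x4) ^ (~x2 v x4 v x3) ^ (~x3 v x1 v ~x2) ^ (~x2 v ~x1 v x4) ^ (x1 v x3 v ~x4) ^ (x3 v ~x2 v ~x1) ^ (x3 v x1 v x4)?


Enumerate all 16 truth assignments over 4 variables.
Test each against every clause.
Satisfying assignments found: 6.

6


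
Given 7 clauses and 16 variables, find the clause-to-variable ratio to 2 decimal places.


Clause-to-variable ratio = clauses / variables.
7 / 16 = 0.44.

0.44


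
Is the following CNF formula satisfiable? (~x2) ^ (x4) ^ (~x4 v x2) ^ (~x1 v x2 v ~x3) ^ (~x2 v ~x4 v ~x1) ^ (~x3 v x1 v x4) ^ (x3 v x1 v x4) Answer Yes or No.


Check all 16 possible truth assignments.
Number of satisfying assignments found: 0.
The formula is unsatisfiable.

No


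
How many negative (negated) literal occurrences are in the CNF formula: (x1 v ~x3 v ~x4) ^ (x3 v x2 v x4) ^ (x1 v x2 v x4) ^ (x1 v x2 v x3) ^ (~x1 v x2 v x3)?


Scan each clause for negated literals.
Clause 1: 2 negative; Clause 2: 0 negative; Clause 3: 0 negative; Clause 4: 0 negative; Clause 5: 1 negative.
Total negative literal occurrences = 3.

3


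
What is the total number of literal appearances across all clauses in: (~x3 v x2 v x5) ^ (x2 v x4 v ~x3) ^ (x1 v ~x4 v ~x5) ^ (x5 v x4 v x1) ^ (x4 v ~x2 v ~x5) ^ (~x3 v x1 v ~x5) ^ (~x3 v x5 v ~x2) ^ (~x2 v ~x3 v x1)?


Clause lengths: 3, 3, 3, 3, 3, 3, 3, 3.
Sum = 3 + 3 + 3 + 3 + 3 + 3 + 3 + 3 = 24.

24


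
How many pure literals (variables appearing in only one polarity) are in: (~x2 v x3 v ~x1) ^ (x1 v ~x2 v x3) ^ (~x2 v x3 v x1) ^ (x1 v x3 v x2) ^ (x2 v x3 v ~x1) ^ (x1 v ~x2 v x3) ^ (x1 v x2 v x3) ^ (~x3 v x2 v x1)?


A pure literal appears in only one polarity across all clauses.
No pure literals found.
Count = 0.

0


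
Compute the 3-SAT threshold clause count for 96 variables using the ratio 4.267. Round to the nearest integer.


The 3-SAT phase transition occurs at approximately 4.267 clauses per variable.
m = 4.267 * 96 = 409.632.
Rounded to nearest integer: 410.

410


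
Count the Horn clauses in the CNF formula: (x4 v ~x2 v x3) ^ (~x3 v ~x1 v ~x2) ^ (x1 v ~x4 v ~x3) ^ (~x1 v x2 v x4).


A Horn clause has at most one positive literal.
Clause 1: 2 positive lit(s) -> not Horn
Clause 2: 0 positive lit(s) -> Horn
Clause 3: 1 positive lit(s) -> Horn
Clause 4: 2 positive lit(s) -> not Horn
Total Horn clauses = 2.

2


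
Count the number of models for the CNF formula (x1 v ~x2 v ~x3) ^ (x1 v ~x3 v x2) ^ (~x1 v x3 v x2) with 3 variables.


Enumerate all 8 truth assignments over 3 variables.
Test each against every clause.
Satisfying assignments found: 5.

5


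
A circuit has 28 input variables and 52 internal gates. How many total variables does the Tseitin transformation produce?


The Tseitin transformation introduces one auxiliary variable per gate.
Total variables = inputs + gates = 28 + 52 = 80.

80


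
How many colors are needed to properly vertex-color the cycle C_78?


A cycle on an even number of vertices is bipartite: alternate two colors around the cycle.
Since 78 is even, two colors suffice, and at least two are needed because the graph has edges.
Chromatic number = 2.

2


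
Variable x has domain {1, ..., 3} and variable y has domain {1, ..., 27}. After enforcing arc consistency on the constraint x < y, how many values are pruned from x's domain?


For the constraint x < y, x needs a supporting value in y's domain.
x can be at most 26 (one less than y's maximum).
Valid x values from domain: 3 out of 3.
Pruned = 3 - 3 = 0.

0


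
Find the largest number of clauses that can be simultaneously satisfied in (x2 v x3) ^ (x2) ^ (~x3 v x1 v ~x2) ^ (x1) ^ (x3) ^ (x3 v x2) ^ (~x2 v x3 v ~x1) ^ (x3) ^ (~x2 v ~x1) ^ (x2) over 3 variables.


Enumerate all 8 truth assignments.
For each, count how many of the 10 clauses are satisfied.
The formula is not fully satisfiable, so the maximum is below 10.
Maximum simultaneously satisfiable clauses = 9.

9


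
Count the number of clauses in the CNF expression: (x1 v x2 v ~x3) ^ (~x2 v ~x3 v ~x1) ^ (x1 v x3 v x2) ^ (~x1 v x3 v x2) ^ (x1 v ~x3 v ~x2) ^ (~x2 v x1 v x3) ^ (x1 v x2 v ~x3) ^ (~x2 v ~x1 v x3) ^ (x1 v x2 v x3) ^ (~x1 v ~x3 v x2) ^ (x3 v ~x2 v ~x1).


Each group enclosed in parentheses joined by ^ is one clause.
Counting the conjuncts: 11 clauses.

11


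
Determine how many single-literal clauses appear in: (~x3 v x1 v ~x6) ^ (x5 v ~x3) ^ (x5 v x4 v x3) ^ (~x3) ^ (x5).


A unit clause contains exactly one literal.
Unit clauses found: (~x3), (x5).
Count = 2.

2


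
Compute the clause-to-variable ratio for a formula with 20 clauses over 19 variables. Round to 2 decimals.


Clause-to-variable ratio = clauses / variables.
20 / 19 = 1.05.

1.05


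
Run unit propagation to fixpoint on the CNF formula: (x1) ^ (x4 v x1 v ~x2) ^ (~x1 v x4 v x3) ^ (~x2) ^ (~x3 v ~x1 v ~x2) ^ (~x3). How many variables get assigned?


Unit propagation repeatedly assigns the literal in any unit clause, then simplifies.
Assignments in order: x1 = T, x2 = F, x3 = F, x4 = T.
No further unit clauses remain.
Total variables assigned = 4.

4


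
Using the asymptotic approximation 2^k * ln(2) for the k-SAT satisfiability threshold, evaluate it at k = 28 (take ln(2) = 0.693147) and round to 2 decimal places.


Using the asymptotic formula: threshold ~ 2^k * ln(2).
2^28 = 268435456.
268435456 * 0.693147 = 186065231.02.

186065231.02


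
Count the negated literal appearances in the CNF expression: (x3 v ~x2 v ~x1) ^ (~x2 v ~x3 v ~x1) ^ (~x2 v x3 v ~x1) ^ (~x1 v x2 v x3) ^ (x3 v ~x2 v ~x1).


Scan each clause for negated literals.
Clause 1: 2 negative; Clause 2: 3 negative; Clause 3: 2 negative; Clause 4: 1 negative; Clause 5: 2 negative.
Total negative literal occurrences = 10.

10


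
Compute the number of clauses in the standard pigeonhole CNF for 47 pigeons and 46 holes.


The PHP encoding has two parts:
1) At-least-one-hole clauses: 47 (one per pigeon, each with 46 literals).
2) At-most-one-pigeon-per-hole clauses: 46 holes * C(47,2) = 46 * 1081 = 49726.
Total clauses = 47 + 49726 = 49773.

49773


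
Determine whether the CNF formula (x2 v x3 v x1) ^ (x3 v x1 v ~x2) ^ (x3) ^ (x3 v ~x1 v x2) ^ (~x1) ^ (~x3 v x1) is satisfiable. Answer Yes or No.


Check all 8 possible truth assignments.
Number of satisfying assignments found: 0.
The formula is unsatisfiable.

No


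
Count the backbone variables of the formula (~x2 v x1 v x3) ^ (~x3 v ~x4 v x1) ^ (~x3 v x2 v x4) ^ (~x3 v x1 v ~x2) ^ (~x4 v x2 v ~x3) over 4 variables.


Find all satisfying assignments: 8 model(s).
Check which variables have the same value in every model.
No variable is fixed across all models.
Backbone size = 0.

0


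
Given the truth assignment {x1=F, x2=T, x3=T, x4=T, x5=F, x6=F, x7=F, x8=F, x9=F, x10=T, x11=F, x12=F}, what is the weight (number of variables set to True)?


The weight is the number of variables assigned True.
True variables: x2, x3, x4, x10.
Weight = 4.

4


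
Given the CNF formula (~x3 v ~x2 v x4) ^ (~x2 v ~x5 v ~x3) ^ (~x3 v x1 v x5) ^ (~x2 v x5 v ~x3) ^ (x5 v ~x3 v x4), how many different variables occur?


Identify each distinct variable in the formula.
Variables found: x1, x2, x3, x4, x5.
Total distinct variables = 5.

5


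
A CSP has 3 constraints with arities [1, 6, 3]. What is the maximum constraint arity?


The arities are: 1, 6, 3.
Scan for the maximum value.
Maximum arity = 6.

6


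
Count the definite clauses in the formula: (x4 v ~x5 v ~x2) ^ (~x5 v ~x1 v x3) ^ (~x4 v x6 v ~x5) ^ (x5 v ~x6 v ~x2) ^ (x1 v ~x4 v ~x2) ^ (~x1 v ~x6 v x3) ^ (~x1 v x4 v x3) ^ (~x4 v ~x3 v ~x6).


A definite clause has exactly one positive literal.
Clause 1: 1 positive -> definite
Clause 2: 1 positive -> definite
Clause 3: 1 positive -> definite
Clause 4: 1 positive -> definite
Clause 5: 1 positive -> definite
Clause 6: 1 positive -> definite
Clause 7: 2 positive -> not definite
Clause 8: 0 positive -> not definite
Definite clause count = 6.

6


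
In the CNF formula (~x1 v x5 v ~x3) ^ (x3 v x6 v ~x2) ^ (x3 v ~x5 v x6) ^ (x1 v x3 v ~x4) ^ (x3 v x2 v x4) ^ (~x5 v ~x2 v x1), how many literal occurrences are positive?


Scan each clause for unnegated literals.
Clause 1: 1 positive; Clause 2: 2 positive; Clause 3: 2 positive; Clause 4: 2 positive; Clause 5: 3 positive; Clause 6: 1 positive.
Total positive literal occurrences = 11.

11


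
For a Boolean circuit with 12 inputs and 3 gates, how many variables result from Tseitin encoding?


The Tseitin transformation introduces one auxiliary variable per gate.
Total variables = inputs + gates = 12 + 3 = 15.

15


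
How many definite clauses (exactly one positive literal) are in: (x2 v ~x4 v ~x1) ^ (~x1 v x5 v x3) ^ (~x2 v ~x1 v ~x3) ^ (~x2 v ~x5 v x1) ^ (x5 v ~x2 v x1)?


A definite clause has exactly one positive literal.
Clause 1: 1 positive -> definite
Clause 2: 2 positive -> not definite
Clause 3: 0 positive -> not definite
Clause 4: 1 positive -> definite
Clause 5: 2 positive -> not definite
Definite clause count = 2.

2


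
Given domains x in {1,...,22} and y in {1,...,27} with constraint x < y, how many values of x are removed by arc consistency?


For the constraint x < y, x needs a supporting value in y's domain.
x can be at most 26 (one less than y's maximum).
Valid x values from domain: 22 out of 22.
Pruned = 22 - 22 = 0.

0


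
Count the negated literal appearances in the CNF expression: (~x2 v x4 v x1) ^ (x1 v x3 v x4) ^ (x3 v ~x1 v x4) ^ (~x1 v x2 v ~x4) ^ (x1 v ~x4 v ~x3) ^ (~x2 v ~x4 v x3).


Scan each clause for negated literals.
Clause 1: 1 negative; Clause 2: 0 negative; Clause 3: 1 negative; Clause 4: 2 negative; Clause 5: 2 negative; Clause 6: 2 negative.
Total negative literal occurrences = 8.

8


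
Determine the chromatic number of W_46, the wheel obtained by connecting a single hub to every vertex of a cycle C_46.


W_46 consists of the cycle C_46 together with a hub vertex adjacent to every cycle vertex.
The cycle C_46 needs 2 colors (even cycle -> 2).
The hub is adjacent to every cycle vertex, so it must receive a new color distinct from all of them.
Chromatic number = 2 + 1 = 3.

3


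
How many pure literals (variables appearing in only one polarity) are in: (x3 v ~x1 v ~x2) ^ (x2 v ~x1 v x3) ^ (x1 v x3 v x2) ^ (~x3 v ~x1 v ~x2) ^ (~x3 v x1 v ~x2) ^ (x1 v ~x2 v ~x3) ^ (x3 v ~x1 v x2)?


A pure literal appears in only one polarity across all clauses.
No pure literals found.
Count = 0.

0


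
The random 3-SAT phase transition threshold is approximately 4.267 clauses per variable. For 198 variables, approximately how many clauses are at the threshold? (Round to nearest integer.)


The 3-SAT phase transition occurs at approximately 4.267 clauses per variable.
m = 4.267 * 198 = 844.866.
Rounded to nearest integer: 845.

845


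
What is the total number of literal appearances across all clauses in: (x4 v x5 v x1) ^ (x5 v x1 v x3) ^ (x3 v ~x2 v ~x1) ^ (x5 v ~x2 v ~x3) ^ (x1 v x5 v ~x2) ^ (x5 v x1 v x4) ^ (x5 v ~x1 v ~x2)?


Clause lengths: 3, 3, 3, 3, 3, 3, 3.
Sum = 3 + 3 + 3 + 3 + 3 + 3 + 3 = 21.

21


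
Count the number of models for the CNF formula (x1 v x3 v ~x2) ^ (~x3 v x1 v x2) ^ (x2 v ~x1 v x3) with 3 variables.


Enumerate all 8 truth assignments over 3 variables.
Test each against every clause.
Satisfying assignments found: 5.

5


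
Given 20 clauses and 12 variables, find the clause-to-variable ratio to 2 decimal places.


Clause-to-variable ratio = clauses / variables.
20 / 12 = 1.67.

1.67


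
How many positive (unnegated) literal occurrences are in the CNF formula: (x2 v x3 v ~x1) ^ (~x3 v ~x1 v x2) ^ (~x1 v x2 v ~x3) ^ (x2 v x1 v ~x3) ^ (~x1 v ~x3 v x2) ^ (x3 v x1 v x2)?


Scan each clause for unnegated literals.
Clause 1: 2 positive; Clause 2: 1 positive; Clause 3: 1 positive; Clause 4: 2 positive; Clause 5: 1 positive; Clause 6: 3 positive.
Total positive literal occurrences = 10.

10


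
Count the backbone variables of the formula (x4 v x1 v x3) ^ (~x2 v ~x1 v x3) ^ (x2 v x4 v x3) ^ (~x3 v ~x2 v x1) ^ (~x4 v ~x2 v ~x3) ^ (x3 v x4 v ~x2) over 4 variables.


Find all satisfying assignments: 8 model(s).
Check which variables have the same value in every model.
No variable is fixed across all models.
Backbone size = 0.

0


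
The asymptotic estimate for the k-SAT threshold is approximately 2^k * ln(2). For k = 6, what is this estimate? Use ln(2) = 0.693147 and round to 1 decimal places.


Using the asymptotic formula: threshold ~ 2^k * ln(2).
2^6 = 64.
64 * 0.693147 = 44.4.

44.4


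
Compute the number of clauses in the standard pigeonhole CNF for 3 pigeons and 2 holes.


The PHP encoding has two parts:
1) At-least-one-hole clauses: 3 (one per pigeon, each with 2 literals).
2) At-most-one-pigeon-per-hole clauses: 2 holes * C(3,2) = 2 * 3 = 6.
Total clauses = 3 + 6 = 9.

9


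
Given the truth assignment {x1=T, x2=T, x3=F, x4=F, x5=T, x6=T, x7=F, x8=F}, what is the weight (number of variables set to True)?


The weight is the number of variables assigned True.
True variables: x1, x2, x5, x6.
Weight = 4.

4


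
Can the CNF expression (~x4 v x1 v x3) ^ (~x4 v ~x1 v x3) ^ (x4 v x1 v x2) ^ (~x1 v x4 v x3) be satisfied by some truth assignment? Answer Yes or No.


Check all 16 possible truth assignments.
Number of satisfying assignments found: 8.
The formula is satisfiable.

Yes


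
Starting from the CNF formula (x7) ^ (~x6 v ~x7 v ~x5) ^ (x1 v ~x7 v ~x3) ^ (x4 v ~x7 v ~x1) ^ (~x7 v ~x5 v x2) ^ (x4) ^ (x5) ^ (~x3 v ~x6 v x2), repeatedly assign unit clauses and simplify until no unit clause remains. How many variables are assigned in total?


Unit propagation repeatedly assigns the literal in any unit clause, then simplifies.
Assignments in order: x7 = T, x4 = T, x5 = T, x6 = F, x2 = T.
No further unit clauses remain.
Total variables assigned = 5.

5


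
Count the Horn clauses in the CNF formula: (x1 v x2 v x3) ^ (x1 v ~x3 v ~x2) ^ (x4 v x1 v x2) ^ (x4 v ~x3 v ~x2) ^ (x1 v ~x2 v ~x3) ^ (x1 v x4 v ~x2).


A Horn clause has at most one positive literal.
Clause 1: 3 positive lit(s) -> not Horn
Clause 2: 1 positive lit(s) -> Horn
Clause 3: 3 positive lit(s) -> not Horn
Clause 4: 1 positive lit(s) -> Horn
Clause 5: 1 positive lit(s) -> Horn
Clause 6: 2 positive lit(s) -> not Horn
Total Horn clauses = 3.

3


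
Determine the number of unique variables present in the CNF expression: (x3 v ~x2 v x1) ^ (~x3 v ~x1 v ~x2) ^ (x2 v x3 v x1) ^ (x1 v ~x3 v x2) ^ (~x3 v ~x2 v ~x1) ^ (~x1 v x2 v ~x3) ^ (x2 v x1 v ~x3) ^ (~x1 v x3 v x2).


Identify each distinct variable in the formula.
Variables found: x1, x2, x3.
Total distinct variables = 3.

3


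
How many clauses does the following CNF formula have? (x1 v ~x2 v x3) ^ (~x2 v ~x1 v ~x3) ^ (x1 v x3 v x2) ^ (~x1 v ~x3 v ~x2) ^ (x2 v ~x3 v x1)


Each group enclosed in parentheses joined by ^ is one clause.
Counting the conjuncts: 5 clauses.

5


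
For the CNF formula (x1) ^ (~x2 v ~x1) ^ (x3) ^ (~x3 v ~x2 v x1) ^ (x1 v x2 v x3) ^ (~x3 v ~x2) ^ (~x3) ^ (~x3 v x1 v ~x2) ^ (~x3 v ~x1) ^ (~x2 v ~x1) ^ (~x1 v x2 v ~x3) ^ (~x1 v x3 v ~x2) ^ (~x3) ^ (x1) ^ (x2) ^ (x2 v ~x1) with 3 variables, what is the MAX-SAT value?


Enumerate all 8 truth assignments.
For each, count how many of the 16 clauses are satisfied.
The formula is not fully satisfiable, so the maximum is below 16.
Maximum simultaneously satisfiable clauses = 13.

13


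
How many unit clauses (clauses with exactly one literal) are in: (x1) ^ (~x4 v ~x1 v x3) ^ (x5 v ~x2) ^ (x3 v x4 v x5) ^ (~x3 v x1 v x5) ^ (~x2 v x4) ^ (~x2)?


A unit clause contains exactly one literal.
Unit clauses found: (x1), (~x2).
Count = 2.

2


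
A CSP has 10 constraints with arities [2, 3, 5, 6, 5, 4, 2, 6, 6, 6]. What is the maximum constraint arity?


The arities are: 2, 3, 5, 6, 5, 4, 2, 6, 6, 6.
Scan for the maximum value.
Maximum arity = 6.

6


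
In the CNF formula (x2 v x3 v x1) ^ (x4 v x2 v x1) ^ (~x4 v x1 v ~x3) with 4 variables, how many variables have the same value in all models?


Find all satisfying assignments: 11 model(s).
Check which variables have the same value in every model.
No variable is fixed across all models.
Backbone size = 0.

0


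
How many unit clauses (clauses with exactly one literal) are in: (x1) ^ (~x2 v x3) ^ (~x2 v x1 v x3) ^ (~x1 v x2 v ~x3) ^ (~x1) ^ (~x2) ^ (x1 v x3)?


A unit clause contains exactly one literal.
Unit clauses found: (x1), (~x1), (~x2).
Count = 3.

3


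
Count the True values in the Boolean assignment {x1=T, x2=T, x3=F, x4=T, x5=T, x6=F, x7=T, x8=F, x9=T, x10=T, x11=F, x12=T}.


The weight is the number of variables assigned True.
True variables: x1, x2, x4, x5, x7, x9, x10, x12.
Weight = 8.

8


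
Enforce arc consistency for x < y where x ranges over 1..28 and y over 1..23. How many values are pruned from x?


For the constraint x < y, x needs a supporting value in y's domain.
x can be at most 22 (one less than y's maximum).
Valid x values from domain: 22 out of 28.
Pruned = 28 - 22 = 6.

6


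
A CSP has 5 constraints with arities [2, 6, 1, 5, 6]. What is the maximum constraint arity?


The arities are: 2, 6, 1, 5, 6.
Scan for the maximum value.
Maximum arity = 6.

6


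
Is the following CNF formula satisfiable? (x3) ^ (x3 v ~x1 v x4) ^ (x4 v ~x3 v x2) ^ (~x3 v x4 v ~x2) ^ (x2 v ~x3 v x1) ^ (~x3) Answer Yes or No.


Check all 16 possible truth assignments.
Number of satisfying assignments found: 0.
The formula is unsatisfiable.

No


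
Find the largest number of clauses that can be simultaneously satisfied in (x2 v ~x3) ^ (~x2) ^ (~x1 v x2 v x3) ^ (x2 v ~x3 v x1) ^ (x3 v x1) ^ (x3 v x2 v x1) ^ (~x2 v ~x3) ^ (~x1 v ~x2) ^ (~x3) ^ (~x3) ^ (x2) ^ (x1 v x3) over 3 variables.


Enumerate all 8 truth assignments.
For each, count how many of the 12 clauses are satisfied.
The formula is not fully satisfiable, so the maximum is below 12.
Maximum simultaneously satisfiable clauses = 10.

10


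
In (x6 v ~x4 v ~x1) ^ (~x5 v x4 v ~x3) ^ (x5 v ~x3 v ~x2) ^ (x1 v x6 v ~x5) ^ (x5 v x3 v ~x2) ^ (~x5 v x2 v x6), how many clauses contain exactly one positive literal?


A definite clause has exactly one positive literal.
Clause 1: 1 positive -> definite
Clause 2: 1 positive -> definite
Clause 3: 1 positive -> definite
Clause 4: 2 positive -> not definite
Clause 5: 2 positive -> not definite
Clause 6: 2 positive -> not definite
Definite clause count = 3.

3


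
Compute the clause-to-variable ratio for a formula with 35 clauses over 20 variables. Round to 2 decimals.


Clause-to-variable ratio = clauses / variables.
35 / 20 = 1.75.

1.75
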